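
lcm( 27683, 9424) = 442928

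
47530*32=1520960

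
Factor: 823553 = 823553^1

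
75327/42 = 1793  +  1/2 = 1793.50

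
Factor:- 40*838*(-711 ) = 2^4* 3^2*5^1*79^1*  419^1 = 23832720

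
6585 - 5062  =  1523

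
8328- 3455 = 4873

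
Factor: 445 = 5^1 * 89^1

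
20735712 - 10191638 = 10544074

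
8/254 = 4/127 = 0.03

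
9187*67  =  615529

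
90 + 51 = 141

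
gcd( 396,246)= 6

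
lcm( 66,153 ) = 3366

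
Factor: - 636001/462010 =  - 2^(-1)*5^(-1 )*47^ ( - 1)*647^1=- 647/470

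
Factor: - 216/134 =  - 108/67 = - 2^2*3^3*67^(  -  1 )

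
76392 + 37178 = 113570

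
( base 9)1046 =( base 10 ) 771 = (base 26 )13H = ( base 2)1100000011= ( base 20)1ib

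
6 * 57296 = 343776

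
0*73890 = 0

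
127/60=127/60 = 2.12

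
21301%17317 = 3984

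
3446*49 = 168854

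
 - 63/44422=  - 9/6346 = -0.00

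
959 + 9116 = 10075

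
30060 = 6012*5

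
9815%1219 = 63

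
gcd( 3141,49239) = 9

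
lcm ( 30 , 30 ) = 30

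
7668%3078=1512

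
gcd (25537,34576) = 1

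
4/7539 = 4/7539  =  0.00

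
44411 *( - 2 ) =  - 88822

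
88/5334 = 44/2667 = 0.02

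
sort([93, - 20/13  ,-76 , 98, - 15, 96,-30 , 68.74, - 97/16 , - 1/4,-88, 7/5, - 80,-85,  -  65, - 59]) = [ - 88,-85, - 80,- 76, - 65, - 59 ,-30,  -  15, - 97/16,-20/13 , - 1/4,7/5, 68.74,93, 96, 98] 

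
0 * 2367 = 0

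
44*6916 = 304304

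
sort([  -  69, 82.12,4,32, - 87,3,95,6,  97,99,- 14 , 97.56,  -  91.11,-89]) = [ - 91.11, - 89, - 87, - 69, - 14, 3, 4,6,32, 82.12,95,97, 97.56,99]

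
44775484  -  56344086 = -11568602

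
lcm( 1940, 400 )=38800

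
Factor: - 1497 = - 3^1*499^1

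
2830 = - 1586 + 4416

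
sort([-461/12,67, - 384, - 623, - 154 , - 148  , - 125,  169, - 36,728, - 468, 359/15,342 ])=[ - 623, - 468, - 384, - 154,  -  148 , - 125,-461/12, - 36, 359/15,67, 169 , 342,728] 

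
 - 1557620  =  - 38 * 40990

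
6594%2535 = 1524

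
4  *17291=69164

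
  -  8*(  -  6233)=49864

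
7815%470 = 295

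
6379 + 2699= 9078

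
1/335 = 1/335 = 0.00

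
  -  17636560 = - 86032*205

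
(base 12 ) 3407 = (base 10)5767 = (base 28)79R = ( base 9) 7817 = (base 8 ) 13207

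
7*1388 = 9716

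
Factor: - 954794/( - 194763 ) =2^1*3^( - 1)*79^1*6043^1*64921^ ( - 1) 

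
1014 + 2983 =3997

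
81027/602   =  134 + 359/602 = 134.60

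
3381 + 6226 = 9607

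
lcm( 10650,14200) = 42600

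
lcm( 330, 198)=990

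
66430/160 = 6643/16= 415.19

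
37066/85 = 436+ 6/85 = 436.07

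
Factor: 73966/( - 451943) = - 2^1*31^1*41^ ( - 1)*73^(-1)*151^( - 1)*1193^1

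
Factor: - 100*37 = - 2^2*5^2 * 37^1 = -3700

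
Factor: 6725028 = 2^2*3^1*43^1 *13033^1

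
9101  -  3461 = 5640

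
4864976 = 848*5737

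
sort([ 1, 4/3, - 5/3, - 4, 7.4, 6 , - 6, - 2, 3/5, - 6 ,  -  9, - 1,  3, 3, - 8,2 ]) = [ - 9, - 8,  -  6 , - 6,-4, - 2, - 5/3, - 1,3/5, 1,4/3 , 2,3, 3,6, 7.4]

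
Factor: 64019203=1069^1*59887^1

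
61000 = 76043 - 15043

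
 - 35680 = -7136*5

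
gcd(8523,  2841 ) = 2841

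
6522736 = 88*74122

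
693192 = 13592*51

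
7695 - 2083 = 5612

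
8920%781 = 329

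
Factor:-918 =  - 2^1 * 3^3 * 17^1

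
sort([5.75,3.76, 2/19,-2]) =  [ - 2,2/19,  3.76,5.75 ] 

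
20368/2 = 10184 = 10184.00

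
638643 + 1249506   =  1888149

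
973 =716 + 257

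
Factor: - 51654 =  - 2^1*3^1*8609^1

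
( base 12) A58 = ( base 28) 1po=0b10111100100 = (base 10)1508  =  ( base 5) 22013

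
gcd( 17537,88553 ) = 1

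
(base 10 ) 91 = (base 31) 2T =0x5b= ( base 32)2r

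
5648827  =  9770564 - 4121737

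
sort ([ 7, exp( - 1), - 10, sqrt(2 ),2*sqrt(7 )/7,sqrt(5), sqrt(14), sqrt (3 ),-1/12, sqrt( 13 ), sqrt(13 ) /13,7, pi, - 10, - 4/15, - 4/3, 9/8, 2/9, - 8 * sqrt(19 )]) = [-8*sqrt( 19 ), - 10, - 10, - 4/3,  -  4/15, - 1/12, 2/9 , sqrt(13)/13,exp( - 1), 2*sqrt( 7 )/7,9/8, sqrt(2), sqrt(3),sqrt( 5), pi, sqrt( 13 ), sqrt ( 14), 7, 7]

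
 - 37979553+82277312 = 44297759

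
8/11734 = 4/5867=0.00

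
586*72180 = 42297480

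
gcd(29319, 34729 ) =1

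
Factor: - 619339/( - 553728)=859/768  =  2^( - 8)*3^( -1 )* 859^1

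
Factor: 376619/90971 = 31^1*12149^1*90971^( - 1) 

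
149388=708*211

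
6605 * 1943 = 12833515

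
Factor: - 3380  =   - 2^2*5^1*13^2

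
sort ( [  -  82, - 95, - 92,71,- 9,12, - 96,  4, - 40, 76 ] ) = [-96, - 95, - 92, - 82,-40, - 9,4 , 12,71,76]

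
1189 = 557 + 632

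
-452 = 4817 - 5269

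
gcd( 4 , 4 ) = 4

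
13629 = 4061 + 9568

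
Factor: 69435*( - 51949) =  - 3^2 * 5^1*1543^1*51949^1  =  -3607078815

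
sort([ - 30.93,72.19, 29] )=[ - 30.93,29, 72.19]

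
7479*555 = 4150845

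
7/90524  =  1/12932 = 0.00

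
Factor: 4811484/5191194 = 2^1*19^1*47^1 *281^( - 1 )*449^1*3079^(-1)=801914/865199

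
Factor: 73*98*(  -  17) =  - 121618 = -2^1*7^2*17^1*73^1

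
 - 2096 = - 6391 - - 4295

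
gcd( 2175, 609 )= 87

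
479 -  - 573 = 1052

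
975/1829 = 975/1829 = 0.53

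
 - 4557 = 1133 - 5690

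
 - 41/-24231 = 1/591= 0.00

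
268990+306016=575006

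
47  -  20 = 27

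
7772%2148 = 1328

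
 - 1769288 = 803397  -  2572685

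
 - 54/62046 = -1/1149 = - 0.00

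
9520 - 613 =8907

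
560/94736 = 35/5921 = 0.01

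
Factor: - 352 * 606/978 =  - 2^5*11^1*101^1*163^ (-1 ) = - 35552/163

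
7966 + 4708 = 12674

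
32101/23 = 32101/23= 1395.70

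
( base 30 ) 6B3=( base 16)1665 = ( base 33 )58O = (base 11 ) 4342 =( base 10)5733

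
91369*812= 74191628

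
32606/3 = 32606/3 = 10868.67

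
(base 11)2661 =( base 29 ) 434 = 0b110101111111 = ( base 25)5D5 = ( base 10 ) 3455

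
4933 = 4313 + 620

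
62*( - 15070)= - 934340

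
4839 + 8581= 13420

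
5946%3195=2751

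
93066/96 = 969 + 7/16 = 969.44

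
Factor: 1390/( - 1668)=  - 2^( - 1)*3^( - 1 )*5^1 = -5/6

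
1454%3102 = 1454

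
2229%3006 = 2229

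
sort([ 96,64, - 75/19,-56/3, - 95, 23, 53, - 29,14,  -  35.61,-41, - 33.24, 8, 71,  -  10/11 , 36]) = [ - 95, - 41,  -  35.61,  -  33.24, - 29, - 56/3, - 75/19, - 10/11, 8, 14,23, 36,  53, 64,71, 96] 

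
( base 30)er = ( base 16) 1BF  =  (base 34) d5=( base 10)447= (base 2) 110111111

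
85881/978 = 28627/326 = 87.81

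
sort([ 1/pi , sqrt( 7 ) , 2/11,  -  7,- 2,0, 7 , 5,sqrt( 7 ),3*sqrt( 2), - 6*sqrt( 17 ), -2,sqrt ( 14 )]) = [ -6*sqrt(17) , - 7, - 2 , - 2,0,2/11,1/pi , sqrt(7), sqrt(7),sqrt( 14),3*sqrt ( 2),5,7]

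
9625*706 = 6795250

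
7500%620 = 60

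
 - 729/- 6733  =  729/6733  =  0.11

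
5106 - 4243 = 863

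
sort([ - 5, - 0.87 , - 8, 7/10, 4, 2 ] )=[ - 8, - 5, - 0.87, 7/10, 2, 4 ]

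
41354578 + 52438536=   93793114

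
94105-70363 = 23742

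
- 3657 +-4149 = -7806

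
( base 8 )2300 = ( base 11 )a06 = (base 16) 4c0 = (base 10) 1216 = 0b10011000000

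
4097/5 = 819 + 2/5 = 819.40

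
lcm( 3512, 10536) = 10536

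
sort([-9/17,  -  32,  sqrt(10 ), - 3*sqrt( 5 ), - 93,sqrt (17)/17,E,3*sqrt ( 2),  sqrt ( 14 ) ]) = [ - 93, - 32,-3*sqrt ( 5 ),-9/17,sqrt( 17)/17, E,  sqrt( 10),sqrt( 14),3*sqrt( 2 )]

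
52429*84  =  4404036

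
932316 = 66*14126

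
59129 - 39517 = 19612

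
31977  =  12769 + 19208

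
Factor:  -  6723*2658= - 17869734 = - 2^1* 3^5*83^1*443^1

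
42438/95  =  42438/95=446.72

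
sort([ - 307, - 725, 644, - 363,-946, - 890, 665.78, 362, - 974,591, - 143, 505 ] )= [ - 974, - 946, - 890, - 725, - 363, - 307, -143,362, 505, 591, 644 , 665.78]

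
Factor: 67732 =2^2*7^1*41^1*59^1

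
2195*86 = 188770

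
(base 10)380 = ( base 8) 574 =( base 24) fk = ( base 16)17C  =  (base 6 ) 1432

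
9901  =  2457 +7444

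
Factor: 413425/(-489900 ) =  - 2^(-2 )*3^( -1)*71^( - 1 )*719^1 =- 719/852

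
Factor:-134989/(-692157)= 3^( - 1 )* 134989^1*230719^(-1 ) 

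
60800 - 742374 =-681574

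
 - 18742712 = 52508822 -71251534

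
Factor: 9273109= 17^1*545477^1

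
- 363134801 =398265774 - 761400575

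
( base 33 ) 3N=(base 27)4E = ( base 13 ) 95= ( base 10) 122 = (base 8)172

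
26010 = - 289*(-90 ) 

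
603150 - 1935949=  - 1332799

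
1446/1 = 1446 = 1446.00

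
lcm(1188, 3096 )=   102168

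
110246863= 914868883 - 804622020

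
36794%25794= 11000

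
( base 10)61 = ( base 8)75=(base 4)331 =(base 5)221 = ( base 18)37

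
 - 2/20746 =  - 1/10373 = - 0.00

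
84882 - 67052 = 17830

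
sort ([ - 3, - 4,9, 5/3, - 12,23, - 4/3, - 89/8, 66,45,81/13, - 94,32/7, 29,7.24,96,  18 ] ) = [-94,-12,  -  89/8, - 4,  -  3, - 4/3, 5/3,32/7, 81/13,7.24,9,18,23,29,45 , 66,96]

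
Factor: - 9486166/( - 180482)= 23^1*31^(- 1)*41^(-1)*71^(-1 )*206221^1= 4743083/90241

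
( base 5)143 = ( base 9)53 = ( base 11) 44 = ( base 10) 48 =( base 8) 60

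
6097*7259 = 44258123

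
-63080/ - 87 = 725 + 5/87 = 725.06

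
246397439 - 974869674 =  - 728472235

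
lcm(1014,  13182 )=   13182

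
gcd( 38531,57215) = 1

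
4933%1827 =1279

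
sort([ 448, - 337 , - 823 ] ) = [ - 823, - 337, 448] 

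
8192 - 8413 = -221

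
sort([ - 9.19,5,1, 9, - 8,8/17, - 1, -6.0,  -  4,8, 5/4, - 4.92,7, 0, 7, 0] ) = [ - 9.19, - 8, - 6.0, - 4.92, - 4, - 1,0 , 0, 8/17,1, 5/4, 5,7, 7, 8,9 ]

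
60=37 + 23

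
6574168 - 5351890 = 1222278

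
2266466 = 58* 39077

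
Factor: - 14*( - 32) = 2^6*7^1=   448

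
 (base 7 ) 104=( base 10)53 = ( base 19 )2F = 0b110101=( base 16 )35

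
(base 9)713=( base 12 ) 403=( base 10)579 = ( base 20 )18j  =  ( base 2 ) 1001000011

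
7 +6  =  13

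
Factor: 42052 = 2^2*  10513^1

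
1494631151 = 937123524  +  557507627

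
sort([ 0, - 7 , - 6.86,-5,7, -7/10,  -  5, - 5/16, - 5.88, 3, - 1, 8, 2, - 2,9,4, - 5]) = [  -  7,-6.86, - 5.88,- 5, - 5,  -  5, - 2,-1, -7/10,-5/16,0,2, 3,4,7, 8, 9 ]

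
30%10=0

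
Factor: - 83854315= - 5^1*19^1*283^1*3119^1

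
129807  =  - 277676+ 407483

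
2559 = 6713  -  4154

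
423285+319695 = 742980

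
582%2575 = 582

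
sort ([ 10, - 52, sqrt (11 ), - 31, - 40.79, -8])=[ - 52, - 40.79, - 31 ,  -  8, sqrt(11), 10]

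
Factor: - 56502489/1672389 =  -18834163/557463 = -  3^( - 1)  *  185821^(- 1 )*18834163^1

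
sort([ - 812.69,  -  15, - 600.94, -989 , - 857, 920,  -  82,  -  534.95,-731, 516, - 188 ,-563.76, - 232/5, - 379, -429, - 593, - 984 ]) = [ - 989, - 984, - 857, - 812.69, - 731,-600.94,-593,  -  563.76 , - 534.95, - 429, - 379, - 188, - 82,-232/5, - 15,516, 920]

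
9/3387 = 3/1129  =  0.00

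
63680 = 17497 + 46183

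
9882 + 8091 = 17973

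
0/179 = 0 = 0.00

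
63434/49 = 9062/7 = 1294.57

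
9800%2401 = 196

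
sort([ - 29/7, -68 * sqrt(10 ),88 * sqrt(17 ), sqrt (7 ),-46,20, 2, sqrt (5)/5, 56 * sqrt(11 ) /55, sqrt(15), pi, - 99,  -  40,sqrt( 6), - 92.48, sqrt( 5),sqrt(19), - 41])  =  [ - 68*sqrt( 10), - 99, - 92.48,-46,-41, - 40,  -  29/7, sqrt(5)/5, 2, sqrt( 5), sqrt ( 6), sqrt (7), pi,56 * sqrt ( 11) /55  ,  sqrt( 15), sqrt( 19),20, 88*sqrt(17 ) ]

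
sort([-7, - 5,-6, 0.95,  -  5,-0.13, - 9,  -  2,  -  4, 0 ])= [  -  9 , - 7 ,  -  6,-5,  -  5, - 4,  -  2,  -  0.13,  0, 0.95] 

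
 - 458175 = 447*(-1025)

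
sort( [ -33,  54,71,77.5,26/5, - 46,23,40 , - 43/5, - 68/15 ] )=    [ - 46, - 33, - 43/5  , - 68/15,26/5,23, 40 , 54,71, 77.5]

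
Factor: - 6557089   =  -7^1*11^1*31^1*41^1*67^1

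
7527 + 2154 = 9681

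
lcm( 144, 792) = 1584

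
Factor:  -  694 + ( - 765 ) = -1459^1 = -  1459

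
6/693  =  2/231 = 0.01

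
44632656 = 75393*592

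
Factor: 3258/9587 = 2^1*3^2*181^1*9587^( - 1 ) 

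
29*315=9135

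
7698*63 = 484974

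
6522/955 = 6 + 792/955 = 6.83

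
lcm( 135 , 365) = 9855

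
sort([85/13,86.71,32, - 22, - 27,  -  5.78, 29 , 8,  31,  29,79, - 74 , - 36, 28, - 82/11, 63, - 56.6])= [ - 74, - 56.6, - 36, - 27 , - 22, - 82/11,- 5.78,85/13,  8,28,29,29, 31,  32 , 63, 79,86.71 ] 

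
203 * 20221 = 4104863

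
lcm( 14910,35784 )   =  178920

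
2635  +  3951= 6586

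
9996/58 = 172 + 10/29 = 172.34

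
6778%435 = 253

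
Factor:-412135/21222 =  - 2^(-1)*3^( - 4 )*5^1*131^( - 1)*139^1*593^1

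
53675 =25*2147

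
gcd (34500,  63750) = 750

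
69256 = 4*17314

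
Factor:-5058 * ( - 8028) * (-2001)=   -81251853624= -2^3*3^5 *23^1*29^1 * 223^1*281^1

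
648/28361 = 648/28361 = 0.02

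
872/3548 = 218/887 = 0.25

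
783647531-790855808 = -7208277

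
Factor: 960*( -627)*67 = -2^6*3^2*5^1*11^1* 19^1*67^1 = -  40328640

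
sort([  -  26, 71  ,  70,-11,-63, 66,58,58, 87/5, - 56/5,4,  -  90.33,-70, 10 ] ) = [ - 90.33, - 70, - 63, - 26,  -  56/5, - 11,4,10, 87/5,58,58,66,  70,71]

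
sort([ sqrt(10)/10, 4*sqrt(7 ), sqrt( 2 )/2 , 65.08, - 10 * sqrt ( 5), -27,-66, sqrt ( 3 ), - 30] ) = [ - 66,-30, - 27,  -  10*sqrt(5 ),sqrt(10)/10, sqrt(2)/2, sqrt(3), 4 * sqrt(7), 65.08]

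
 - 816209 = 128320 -944529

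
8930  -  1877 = 7053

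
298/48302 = 149/24151 = 0.01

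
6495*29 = 188355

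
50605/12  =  50605/12 = 4217.08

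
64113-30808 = 33305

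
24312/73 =24312/73 = 333.04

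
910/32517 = 910/32517 = 0.03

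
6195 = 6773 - 578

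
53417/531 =53417/531 =100.60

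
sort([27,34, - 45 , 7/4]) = [ - 45,7/4, 27,34 ] 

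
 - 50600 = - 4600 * 11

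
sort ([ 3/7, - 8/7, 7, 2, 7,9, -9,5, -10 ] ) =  [ - 10, - 9, - 8/7 , 3/7,2,5 , 7, 7, 9]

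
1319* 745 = 982655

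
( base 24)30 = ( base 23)33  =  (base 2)1001000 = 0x48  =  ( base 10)72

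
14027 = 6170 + 7857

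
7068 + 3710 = 10778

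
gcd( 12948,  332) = 332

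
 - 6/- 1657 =6/1657 = 0.00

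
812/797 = 812/797=1.02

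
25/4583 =25/4583 = 0.01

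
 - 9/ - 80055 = 1/8895 = 0.00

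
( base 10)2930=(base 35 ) 2DP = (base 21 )6db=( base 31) 31g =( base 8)5562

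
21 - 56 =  - 35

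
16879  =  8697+8182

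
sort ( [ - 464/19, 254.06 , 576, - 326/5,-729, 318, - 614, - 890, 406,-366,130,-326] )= [ - 890, - 729, - 614, - 366,-326 , - 326/5, - 464/19 , 130, 254.06, 318,406, 576] 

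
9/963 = 1/107 = 0.01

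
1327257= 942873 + 384384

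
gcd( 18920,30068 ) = 4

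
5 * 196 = 980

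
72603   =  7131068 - 7058465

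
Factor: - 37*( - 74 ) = 2^1*37^2 = 2738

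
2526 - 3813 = -1287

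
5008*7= 35056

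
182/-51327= - 182/51327 = -0.00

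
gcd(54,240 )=6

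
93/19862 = 93/19862 = 0.00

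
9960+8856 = 18816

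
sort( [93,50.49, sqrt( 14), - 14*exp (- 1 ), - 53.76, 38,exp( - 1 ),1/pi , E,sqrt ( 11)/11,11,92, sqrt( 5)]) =[- 53.76,  -  14*exp(  -  1), sqrt(11)/11, 1/pi , exp( - 1), sqrt( 5) , E, sqrt ( 14), 11, 38,50.49, 92 , 93] 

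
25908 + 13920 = 39828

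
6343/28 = 6343/28 = 226.54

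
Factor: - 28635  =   - 3^1*5^1 * 23^1*83^1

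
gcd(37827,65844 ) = 9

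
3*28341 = 85023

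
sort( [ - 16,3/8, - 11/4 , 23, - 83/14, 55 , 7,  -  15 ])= [ - 16,- 15, - 83/14, - 11/4,  3/8, 7,23, 55 ] 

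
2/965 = 2/965 = 0.00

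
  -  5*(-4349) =21745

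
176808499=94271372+82537127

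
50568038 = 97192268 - 46624230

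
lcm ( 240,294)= 11760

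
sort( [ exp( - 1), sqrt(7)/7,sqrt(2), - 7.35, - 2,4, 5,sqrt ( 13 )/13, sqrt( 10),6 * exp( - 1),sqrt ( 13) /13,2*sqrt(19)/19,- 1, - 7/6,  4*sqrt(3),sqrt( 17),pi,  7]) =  [ - 7.35, - 2, - 7/6, - 1,sqrt(13)/13,sqrt( 13)/13, exp( - 1),sqrt(7 )/7,  2*sqrt( 19)/19,  sqrt(2),6*exp ( - 1),  pi,sqrt( 10 ),  4,  sqrt(17 ),  5, 4* sqrt(3),7]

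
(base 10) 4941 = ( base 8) 11515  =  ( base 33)4ho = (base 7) 20256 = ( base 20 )c71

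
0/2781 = 0 =0.00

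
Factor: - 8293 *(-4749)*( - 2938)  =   - 2^1*3^1  *13^1*113^1*1583^1 * 8293^1 = -  115708596666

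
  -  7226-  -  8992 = 1766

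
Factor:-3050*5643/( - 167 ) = 2^1*3^3*5^2*11^1 *19^1 * 61^1*167^(- 1 ) = 17211150/167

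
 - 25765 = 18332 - 44097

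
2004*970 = 1943880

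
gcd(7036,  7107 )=1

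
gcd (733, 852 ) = 1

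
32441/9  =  32441/9= 3604.56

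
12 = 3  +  9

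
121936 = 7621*16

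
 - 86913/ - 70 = 86913/70 = 1241.61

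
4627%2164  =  299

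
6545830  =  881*7430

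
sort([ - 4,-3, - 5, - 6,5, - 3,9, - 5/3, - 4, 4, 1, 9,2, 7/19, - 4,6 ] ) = [ - 6, - 5, - 4 , - 4, - 4, - 3,-3, - 5/3 , 7/19,1,2, 4,5,6,9, 9] 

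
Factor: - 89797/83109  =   - 3^( - 1 )*13^( - 1 )*2131^ ( - 1 )*89797^1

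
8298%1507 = 763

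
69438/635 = 109  +  223/635=109.35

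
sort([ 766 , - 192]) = [ - 192, 766] 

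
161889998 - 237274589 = -75384591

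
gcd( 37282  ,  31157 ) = 7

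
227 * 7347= 1667769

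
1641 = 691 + 950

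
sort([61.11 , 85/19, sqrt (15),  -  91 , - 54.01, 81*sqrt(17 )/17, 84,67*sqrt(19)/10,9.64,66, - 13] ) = [ - 91, - 54.01, - 13,sqrt( 15),85/19, 9.64, 81  *  sqrt(17 )/17 , 67*sqrt ( 19)/10 , 61.11, 66, 84]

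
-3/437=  - 3/437= -0.01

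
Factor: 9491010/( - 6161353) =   -  2^1 *3^1 * 5^1* 11^( - 1)*257^1*1231^1*560123^ ( - 1)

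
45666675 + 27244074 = 72910749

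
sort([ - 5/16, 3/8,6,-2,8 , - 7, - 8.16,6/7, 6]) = [  -  8.16, - 7, - 2, - 5/16 , 3/8, 6/7, 6, 6, 8 ] 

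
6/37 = 6/37  =  0.16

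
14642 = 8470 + 6172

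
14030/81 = 173 + 17/81 = 173.21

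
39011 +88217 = 127228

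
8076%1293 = 318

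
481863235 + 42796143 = 524659378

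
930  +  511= 1441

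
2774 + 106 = 2880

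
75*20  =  1500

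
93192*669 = 62345448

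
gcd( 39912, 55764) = 12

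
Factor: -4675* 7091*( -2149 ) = 5^2*7^2*11^1 * 17^1*307^1*1013^1=71240263325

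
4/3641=4/3641= 0.00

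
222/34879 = 222/34879 = 0.01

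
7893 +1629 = 9522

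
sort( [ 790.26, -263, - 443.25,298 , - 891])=[-891, - 443.25 , - 263, 298 , 790.26]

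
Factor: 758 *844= 639752 = 2^3*211^1*379^1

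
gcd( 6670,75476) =2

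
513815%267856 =245959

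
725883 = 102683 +623200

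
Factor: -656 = -2^4*41^1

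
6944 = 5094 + 1850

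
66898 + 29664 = 96562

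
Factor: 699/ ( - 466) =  - 3/2=-2^( - 1)* 3^1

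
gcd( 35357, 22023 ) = 1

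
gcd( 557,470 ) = 1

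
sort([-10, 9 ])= [- 10,9]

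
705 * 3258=2296890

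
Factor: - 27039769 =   -  27039769^1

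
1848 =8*231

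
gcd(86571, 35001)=9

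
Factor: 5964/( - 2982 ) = -2= -2^1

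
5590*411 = 2297490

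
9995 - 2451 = 7544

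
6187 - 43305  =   - 37118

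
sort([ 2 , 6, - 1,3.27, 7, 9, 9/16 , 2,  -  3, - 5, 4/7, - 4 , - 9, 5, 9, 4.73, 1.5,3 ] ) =[ - 9, - 5, - 4, - 3, - 1, 9/16, 4/7,1.5,  2,2,3,3.27, 4.73, 5, 6, 7, 9, 9 ]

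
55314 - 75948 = -20634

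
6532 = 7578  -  1046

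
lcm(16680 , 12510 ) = 50040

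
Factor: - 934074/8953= -2^1*3^2*7^( - 1)*1279^( - 1 )*51893^1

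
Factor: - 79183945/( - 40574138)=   2^ ( - 1)*5^1 * 11^( - 1 )*17^ ( - 1 ) * 137^1*157^( -1 )*691^( - 1)*115597^1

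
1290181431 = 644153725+646027706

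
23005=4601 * 5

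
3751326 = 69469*54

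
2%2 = 0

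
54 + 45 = 99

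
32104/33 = 32104/33 = 972.85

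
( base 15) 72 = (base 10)107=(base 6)255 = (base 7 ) 212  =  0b1101011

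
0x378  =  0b1101111000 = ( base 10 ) 888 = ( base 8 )1570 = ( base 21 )206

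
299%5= 4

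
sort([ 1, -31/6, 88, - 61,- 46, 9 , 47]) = [  -  61, - 46, - 31/6,1, 9,  47, 88 ]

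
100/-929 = -1 + 829/929 = - 0.11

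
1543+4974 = 6517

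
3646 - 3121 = 525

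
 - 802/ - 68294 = 401/34147 = 0.01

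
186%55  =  21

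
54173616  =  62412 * 868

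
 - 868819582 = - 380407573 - 488412009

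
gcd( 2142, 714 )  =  714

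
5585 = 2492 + 3093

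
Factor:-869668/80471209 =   -  2^2*7^(-1 ) *13^( - 2)*19^1*11443^1*68023^( - 1) 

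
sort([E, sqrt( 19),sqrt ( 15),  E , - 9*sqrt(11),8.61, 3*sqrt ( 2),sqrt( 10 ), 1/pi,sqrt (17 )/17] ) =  [-9*sqrt(11), sqrt( 17 )/17  ,  1/pi , E, E,sqrt(10) , sqrt( 15),3 * sqrt(2) , sqrt(19),8.61 ]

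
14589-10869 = 3720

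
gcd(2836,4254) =1418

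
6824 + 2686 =9510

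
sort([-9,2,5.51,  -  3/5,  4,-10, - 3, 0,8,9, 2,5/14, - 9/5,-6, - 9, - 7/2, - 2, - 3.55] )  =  [ - 10, - 9, - 9,-6, -3.55 , - 7/2,-3, - 2, - 9/5,- 3/5,0,5/14,2,2,4,5.51 , 8,9] 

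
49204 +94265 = 143469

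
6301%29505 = 6301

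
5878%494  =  444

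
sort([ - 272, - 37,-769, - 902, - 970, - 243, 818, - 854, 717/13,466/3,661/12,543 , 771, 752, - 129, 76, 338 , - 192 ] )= [ - 970, - 902, - 854,  -  769,- 272, - 243, - 192, - 129, - 37, 661/12,717/13,76, 466/3,338, 543, 752, 771,818 ]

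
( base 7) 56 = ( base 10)41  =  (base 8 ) 51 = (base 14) 2d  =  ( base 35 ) 16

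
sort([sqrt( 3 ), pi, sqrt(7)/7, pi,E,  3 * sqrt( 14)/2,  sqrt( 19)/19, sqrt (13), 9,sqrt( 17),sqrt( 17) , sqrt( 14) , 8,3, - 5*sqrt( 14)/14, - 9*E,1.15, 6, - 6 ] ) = [ - 9*E, - 6, - 5 * sqrt( 14 )/14,sqrt( 19) /19,  sqrt(7 ) /7 , 1.15,  sqrt( 3) , E,3,pi,pi,  sqrt ( 13),sqrt( 14),sqrt( 17 ), sqrt(17 ),  3 * sqrt (14)/2  ,  6,8 , 9]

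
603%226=151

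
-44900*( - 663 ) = 29768700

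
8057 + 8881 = 16938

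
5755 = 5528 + 227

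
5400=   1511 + 3889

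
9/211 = 9/211 = 0.04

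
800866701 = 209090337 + 591776364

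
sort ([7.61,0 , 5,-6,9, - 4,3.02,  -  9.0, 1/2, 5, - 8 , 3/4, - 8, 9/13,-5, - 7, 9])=[ - 9.0, - 8 ,- 8, - 7, - 6,-5,-4, 0, 1/2, 9/13, 3/4,3.02, 5,  5,  7.61,9, 9 ] 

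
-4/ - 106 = 2/53 = 0.04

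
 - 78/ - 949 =6/73= 0.08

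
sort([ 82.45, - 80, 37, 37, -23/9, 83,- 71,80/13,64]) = [ - 80, - 71, - 23/9,80/13, 37, 37, 64, 82.45,83]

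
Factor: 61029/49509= 5501^( - 1)*6781^1 = 6781/5501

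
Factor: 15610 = 2^1*5^1*7^1*223^1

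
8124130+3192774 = 11316904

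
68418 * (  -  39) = - 2668302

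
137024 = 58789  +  78235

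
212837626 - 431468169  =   - 218630543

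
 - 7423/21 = -7423/21=- 353.48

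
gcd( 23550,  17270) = 1570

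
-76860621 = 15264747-92125368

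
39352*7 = 275464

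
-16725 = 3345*(-5 )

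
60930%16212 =12294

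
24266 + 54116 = 78382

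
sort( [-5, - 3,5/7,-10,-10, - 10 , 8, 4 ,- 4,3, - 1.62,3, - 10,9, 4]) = [ - 10, - 10,-10, - 10,  -  5, - 4, - 3, - 1.62,5/7, 3, 3,  4, 4, 8, 9]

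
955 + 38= 993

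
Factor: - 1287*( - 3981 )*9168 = 46972678896 = 2^4 * 3^4*11^1  *13^1*191^1* 1327^1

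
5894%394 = 378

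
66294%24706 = 16882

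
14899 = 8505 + 6394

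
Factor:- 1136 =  - 2^4*71^1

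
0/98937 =0 = 0.00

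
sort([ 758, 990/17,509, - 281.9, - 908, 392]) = [ - 908, - 281.9 , 990/17,392, 509 , 758 ]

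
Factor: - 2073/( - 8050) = 2^( - 1)*3^1* 5^(-2) *7^( - 1 )*23^ ( - 1)*691^1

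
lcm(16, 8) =16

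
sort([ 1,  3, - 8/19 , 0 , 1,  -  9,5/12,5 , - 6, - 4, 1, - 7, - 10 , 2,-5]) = [ - 10,-9,  -  7, - 6 ,  -  5,-4, - 8/19,0,5/12,1,1, 1, 2,3,5]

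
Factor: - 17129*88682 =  - 2^1*7^1*11^1*  29^1*139^1*2447^1 = - 1519033978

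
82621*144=11897424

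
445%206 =33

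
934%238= 220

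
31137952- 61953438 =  - 30815486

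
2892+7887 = 10779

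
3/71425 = 3/71425 = 0.00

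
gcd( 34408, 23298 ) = 22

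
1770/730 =2+31/73  =  2.42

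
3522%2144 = 1378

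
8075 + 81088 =89163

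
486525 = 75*6487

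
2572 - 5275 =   -  2703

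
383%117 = 32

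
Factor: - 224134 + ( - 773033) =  - 3^1*61^1*5449^1 = - 997167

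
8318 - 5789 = 2529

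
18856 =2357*8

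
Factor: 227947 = 227947^1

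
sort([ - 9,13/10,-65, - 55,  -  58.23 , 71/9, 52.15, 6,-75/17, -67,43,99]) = [ -67, - 65 ,  -  58.23, - 55,- 9,- 75/17, 13/10, 6, 71/9,43, 52.15, 99 ]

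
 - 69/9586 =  - 69/9586 = - 0.01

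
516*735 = 379260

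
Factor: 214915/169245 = 42983/33849 = 3^( - 2)*53^1 * 811^1*3761^(- 1) 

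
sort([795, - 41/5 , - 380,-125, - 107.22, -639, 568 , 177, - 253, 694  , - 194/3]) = [ - 639, - 380, - 253, -125, - 107.22, - 194/3,-41/5, 177, 568, 694,795 ]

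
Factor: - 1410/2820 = - 2^( - 1) = -1/2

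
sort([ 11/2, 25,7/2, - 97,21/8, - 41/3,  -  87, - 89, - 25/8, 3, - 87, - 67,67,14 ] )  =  [ - 97, - 89, - 87, - 87,-67 , - 41/3 , - 25/8,  21/8,3,7/2,11/2  ,  14 , 25, 67] 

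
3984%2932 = 1052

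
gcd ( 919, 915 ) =1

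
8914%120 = 34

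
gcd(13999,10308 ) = 1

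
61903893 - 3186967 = 58716926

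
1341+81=1422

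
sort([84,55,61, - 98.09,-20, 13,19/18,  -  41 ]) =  [ - 98.09, - 41, - 20, 19/18,13 , 55,61,84] 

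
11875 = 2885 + 8990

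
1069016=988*1082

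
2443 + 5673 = 8116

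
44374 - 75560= - 31186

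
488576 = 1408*347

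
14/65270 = 7/32635= 0.00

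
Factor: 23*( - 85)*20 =-2^2*5^2 * 17^1*23^1 = -39100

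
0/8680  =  0= 0.00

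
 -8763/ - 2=4381 + 1/2 = 4381.50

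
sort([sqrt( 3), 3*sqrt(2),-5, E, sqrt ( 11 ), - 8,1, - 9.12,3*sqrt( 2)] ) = [-9.12, - 8,-5, 1,sqrt( 3) , E, sqrt (11 ),3 * sqrt(2), 3*sqrt(2) ] 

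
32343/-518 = - 32343/518 = -62.44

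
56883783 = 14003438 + 42880345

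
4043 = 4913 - 870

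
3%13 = 3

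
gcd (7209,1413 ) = 9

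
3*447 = 1341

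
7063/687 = 7063/687=10.28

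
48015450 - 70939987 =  -22924537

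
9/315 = 1/35 = 0.03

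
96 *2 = 192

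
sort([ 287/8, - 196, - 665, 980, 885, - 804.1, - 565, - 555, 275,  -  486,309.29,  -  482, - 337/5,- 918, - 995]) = [ - 995, - 918, - 804.1, - 665, - 565,-555, - 486,-482, - 196, - 337/5,287/8, 275, 309.29 , 885,980]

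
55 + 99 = 154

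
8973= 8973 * 1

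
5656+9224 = 14880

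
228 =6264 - 6036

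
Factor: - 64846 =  - 2^1 * 32423^1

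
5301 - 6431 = -1130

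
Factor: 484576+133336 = 2^3*77239^1 = 617912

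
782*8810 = 6889420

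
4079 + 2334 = 6413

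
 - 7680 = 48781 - 56461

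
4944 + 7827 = 12771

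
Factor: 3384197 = 23^1*147139^1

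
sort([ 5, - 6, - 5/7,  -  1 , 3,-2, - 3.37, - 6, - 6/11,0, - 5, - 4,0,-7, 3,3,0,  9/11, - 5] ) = [ - 7, - 6, - 6, - 5, - 5, - 4 , - 3.37  , - 2, - 1, - 5/7, - 6/11,  0,  0,0,9/11, 3, 3 , 3,5 ] 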